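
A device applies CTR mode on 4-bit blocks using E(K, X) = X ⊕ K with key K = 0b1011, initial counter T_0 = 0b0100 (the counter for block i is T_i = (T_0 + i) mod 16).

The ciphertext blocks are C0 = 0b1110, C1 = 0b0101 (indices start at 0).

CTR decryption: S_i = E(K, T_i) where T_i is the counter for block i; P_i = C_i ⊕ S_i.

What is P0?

P0: T = 0b0100, S = E(K, T) = 0b1111; 0b1110 ⊕ 0b1111 = 0b0001.

P0 = 0b0001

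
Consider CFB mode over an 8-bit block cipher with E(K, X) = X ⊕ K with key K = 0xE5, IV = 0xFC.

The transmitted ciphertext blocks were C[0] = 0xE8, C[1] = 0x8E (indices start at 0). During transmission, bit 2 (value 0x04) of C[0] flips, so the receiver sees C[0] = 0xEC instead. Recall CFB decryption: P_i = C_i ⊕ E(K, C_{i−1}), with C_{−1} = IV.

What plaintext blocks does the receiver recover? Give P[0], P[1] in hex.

P[0] = 0xF5, P[1] = 0x87

Only C[0] changed, to 0xEC. In CFB, a change in C_i flips the same bit in P_i and garbles P_{i+1}. Decrypting the received ciphertext:
P[0]: E(K, 0xFC) = 0x19; 0xEC ⊕ 0x19 = 0xF5.
P[1]: E(K, 0xEC) = 0x09; 0x8E ⊕ 0x09 = 0x87.
Blocks that differ from the original plaintext: P[0], P[1].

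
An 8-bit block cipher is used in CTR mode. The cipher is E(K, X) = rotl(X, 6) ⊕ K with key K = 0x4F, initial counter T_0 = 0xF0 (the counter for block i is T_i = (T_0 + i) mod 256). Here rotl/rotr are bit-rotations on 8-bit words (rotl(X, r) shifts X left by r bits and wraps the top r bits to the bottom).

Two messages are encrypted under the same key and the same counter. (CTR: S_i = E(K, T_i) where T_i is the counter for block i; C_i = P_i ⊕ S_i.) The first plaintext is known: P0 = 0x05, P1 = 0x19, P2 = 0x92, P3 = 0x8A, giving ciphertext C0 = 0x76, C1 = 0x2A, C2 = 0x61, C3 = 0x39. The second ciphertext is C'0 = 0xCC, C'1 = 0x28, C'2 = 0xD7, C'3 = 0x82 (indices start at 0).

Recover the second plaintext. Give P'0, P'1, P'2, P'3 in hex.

P'0 = 0xBF, P'1 = 0x1B, P'2 = 0x24, P'3 = 0x31

In CTR with a reused counter, both messages share the same keystream S_i, so C_i ⊕ C'_i = P_i ⊕ P'_i and thus P'_i = P_i ⊕ C_i ⊕ C'_i.
P'0: 0x05 ⊕ 0x76 ⊕ 0xCC = 0xBF.
P'1: 0x19 ⊕ 0x2A ⊕ 0x28 = 0x1B.
P'2: 0x92 ⊕ 0x61 ⊕ 0xD7 = 0x24.
P'3: 0x8A ⊕ 0x39 ⊕ 0x82 = 0x31.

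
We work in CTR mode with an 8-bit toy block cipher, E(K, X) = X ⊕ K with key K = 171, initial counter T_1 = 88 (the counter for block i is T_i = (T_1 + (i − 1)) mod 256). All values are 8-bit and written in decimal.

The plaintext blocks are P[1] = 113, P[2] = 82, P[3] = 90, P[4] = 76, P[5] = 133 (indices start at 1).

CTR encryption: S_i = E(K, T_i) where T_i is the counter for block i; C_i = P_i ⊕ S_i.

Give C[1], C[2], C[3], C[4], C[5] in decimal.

C[1] = 130, C[2] = 160, C[3] = 171, C[4] = 188, C[5] = 114

C[1]: T = 88, S = E(K, T) = 243; 113 ⊕ 243 = 130.
C[2]: T = 89, S = E(K, T) = 242; 82 ⊕ 242 = 160.
C[3]: T = 90, S = E(K, T) = 241; 90 ⊕ 241 = 171.
C[4]: T = 91, S = E(K, T) = 240; 76 ⊕ 240 = 188.
C[5]: T = 92, S = E(K, T) = 247; 133 ⊕ 247 = 114.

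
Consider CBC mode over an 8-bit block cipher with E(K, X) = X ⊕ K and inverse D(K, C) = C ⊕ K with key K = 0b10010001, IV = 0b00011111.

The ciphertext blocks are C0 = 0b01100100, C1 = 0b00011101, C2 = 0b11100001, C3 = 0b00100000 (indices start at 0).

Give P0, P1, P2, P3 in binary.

P0 = 0b11101010, P1 = 0b11101000, P2 = 0b01101101, P3 = 0b01010000

CBC decryption: P_i = D(K, C_i) ⊕ C_{i−1}, with C_{−1} = IV.
P0: D(K, 0b01100100) = 0b11110101; 0b11110101 ⊕ 0b00011111 = 0b11101010.
P1: D(K, 0b00011101) = 0b10001100; 0b10001100 ⊕ 0b01100100 = 0b11101000.
P2: D(K, 0b11100001) = 0b01110000; 0b01110000 ⊕ 0b00011101 = 0b01101101.
P3: D(K, 0b00100000) = 0b10110001; 0b10110001 ⊕ 0b11100001 = 0b01010000.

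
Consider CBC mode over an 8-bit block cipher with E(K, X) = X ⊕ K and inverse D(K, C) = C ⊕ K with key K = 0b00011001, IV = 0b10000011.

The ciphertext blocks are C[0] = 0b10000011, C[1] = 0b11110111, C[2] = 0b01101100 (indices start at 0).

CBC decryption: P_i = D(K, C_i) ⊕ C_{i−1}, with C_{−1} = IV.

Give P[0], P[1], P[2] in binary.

P[0] = 0b00011001, P[1] = 0b01101101, P[2] = 0b10000010

P[0]: D(K, 0b10000011) = 0b10011010; 0b10011010 ⊕ 0b10000011 = 0b00011001.
P[1]: D(K, 0b11110111) = 0b11101110; 0b11101110 ⊕ 0b10000011 = 0b01101101.
P[2]: D(K, 0b01101100) = 0b01110101; 0b01110101 ⊕ 0b11110111 = 0b10000010.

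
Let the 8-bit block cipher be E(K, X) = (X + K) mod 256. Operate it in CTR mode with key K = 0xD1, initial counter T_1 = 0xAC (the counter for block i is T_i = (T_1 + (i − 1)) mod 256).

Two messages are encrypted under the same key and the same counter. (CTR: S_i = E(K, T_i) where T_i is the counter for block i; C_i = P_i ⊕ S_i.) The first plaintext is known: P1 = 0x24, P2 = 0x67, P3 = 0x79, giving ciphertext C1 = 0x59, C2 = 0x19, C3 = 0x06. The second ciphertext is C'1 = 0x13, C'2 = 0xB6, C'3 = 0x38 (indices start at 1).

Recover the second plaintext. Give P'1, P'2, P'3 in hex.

In CTR with a reused counter, both messages share the same keystream S_i, so C_i ⊕ C'_i = P_i ⊕ P'_i and thus P'_i = P_i ⊕ C_i ⊕ C'_i.
P'1: 0x24 ⊕ 0x59 ⊕ 0x13 = 0x6E.
P'2: 0x67 ⊕ 0x19 ⊕ 0xB6 = 0xC8.
P'3: 0x79 ⊕ 0x06 ⊕ 0x38 = 0x47.

P'1 = 0x6E, P'2 = 0xC8, P'3 = 0x47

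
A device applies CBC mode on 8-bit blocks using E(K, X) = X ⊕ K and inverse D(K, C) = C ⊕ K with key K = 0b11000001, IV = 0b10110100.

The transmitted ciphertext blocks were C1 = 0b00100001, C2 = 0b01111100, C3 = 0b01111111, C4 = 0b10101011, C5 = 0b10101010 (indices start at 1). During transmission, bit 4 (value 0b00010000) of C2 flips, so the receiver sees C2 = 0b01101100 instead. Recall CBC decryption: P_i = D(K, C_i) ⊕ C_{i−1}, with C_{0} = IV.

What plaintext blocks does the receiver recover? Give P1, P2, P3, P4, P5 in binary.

Only C2 changed, to 0b01101100. In CBC, a change in C_i garbles P_i and flips the same bit in P_{i+1}. Decrypting the received ciphertext:
P1: D(K, 0b00100001) = 0b11100000; 0b11100000 ⊕ 0b10110100 = 0b01010100.
P2: D(K, 0b01101100) = 0b10101101; 0b10101101 ⊕ 0b00100001 = 0b10001100.
P3: D(K, 0b01111111) = 0b10111110; 0b10111110 ⊕ 0b01101100 = 0b11010010.
P4: D(K, 0b10101011) = 0b01101010; 0b01101010 ⊕ 0b01111111 = 0b00010101.
P5: D(K, 0b10101010) = 0b01101011; 0b01101011 ⊕ 0b10101011 = 0b11000000.
Blocks that differ from the original plaintext: P2, P3.

P1 = 0b01010100, P2 = 0b10001100, P3 = 0b11010010, P4 = 0b00010101, P5 = 0b11000000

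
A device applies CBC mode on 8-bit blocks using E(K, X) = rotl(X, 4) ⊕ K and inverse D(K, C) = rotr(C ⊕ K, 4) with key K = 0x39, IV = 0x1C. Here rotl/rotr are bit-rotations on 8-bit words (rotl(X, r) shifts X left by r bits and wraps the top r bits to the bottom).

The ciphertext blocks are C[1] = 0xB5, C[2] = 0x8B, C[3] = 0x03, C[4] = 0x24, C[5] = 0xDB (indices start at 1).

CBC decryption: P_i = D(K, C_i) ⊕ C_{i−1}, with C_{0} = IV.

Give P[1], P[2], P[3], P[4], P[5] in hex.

P[1] = 0xD4, P[2] = 0x9E, P[3] = 0x28, P[4] = 0xD2, P[5] = 0x0A

P[1]: D(K, 0xB5) = 0xC8; 0xC8 ⊕ 0x1C = 0xD4.
P[2]: D(K, 0x8B) = 0x2B; 0x2B ⊕ 0xB5 = 0x9E.
P[3]: D(K, 0x03) = 0xA3; 0xA3 ⊕ 0x8B = 0x28.
P[4]: D(K, 0x24) = 0xD1; 0xD1 ⊕ 0x03 = 0xD2.
P[5]: D(K, 0xDB) = 0x2E; 0x2E ⊕ 0x24 = 0x0A.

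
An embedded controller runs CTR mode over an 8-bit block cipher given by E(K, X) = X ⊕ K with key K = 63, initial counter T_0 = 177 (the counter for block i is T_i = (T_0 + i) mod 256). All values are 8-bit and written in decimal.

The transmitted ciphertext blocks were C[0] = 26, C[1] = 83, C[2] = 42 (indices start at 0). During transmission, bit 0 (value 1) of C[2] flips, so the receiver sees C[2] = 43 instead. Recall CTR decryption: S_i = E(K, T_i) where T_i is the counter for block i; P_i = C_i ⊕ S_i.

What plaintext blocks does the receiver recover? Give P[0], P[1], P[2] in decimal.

P[0] = 148, P[1] = 222, P[2] = 167

Only C[2] changed, to 43. In CTR, a change in C_i flips the same bit in P_i only; the keystream is unaffected. Decrypting the received ciphertext:
P[0]: T = 177, S = E(K, T) = 142; 26 ⊕ 142 = 148.
P[1]: T = 178, S = E(K, T) = 141; 83 ⊕ 141 = 222.
P[2]: T = 179, S = E(K, T) = 140; 43 ⊕ 140 = 167.
Blocks that differ from the original plaintext: P[2].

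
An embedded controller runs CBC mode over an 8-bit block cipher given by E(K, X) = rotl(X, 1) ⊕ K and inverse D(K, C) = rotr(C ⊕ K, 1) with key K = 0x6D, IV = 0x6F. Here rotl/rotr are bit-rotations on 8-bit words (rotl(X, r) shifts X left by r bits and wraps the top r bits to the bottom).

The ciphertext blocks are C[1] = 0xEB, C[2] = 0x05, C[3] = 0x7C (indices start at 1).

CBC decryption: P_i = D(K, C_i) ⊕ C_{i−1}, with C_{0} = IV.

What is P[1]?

P[1]: D(K, 0xEB) = 0x43; 0x43 ⊕ 0x6F = 0x2C.

P[1] = 0x2C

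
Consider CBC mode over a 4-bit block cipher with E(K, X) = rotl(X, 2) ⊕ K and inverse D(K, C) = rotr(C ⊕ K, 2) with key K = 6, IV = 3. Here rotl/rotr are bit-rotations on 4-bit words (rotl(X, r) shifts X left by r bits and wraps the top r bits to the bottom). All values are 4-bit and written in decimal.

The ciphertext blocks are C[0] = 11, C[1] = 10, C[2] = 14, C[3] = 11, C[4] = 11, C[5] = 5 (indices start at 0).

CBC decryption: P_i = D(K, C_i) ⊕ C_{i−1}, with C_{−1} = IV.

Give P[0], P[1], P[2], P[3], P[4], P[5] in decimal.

P[0] = 4, P[1] = 8, P[2] = 8, P[3] = 9, P[4] = 12, P[5] = 7

P[0]: D(K, 11) = 7; 7 ⊕ 3 = 4.
P[1]: D(K, 10) = 3; 3 ⊕ 11 = 8.
P[2]: D(K, 14) = 2; 2 ⊕ 10 = 8.
P[3]: D(K, 11) = 7; 7 ⊕ 14 = 9.
P[4]: D(K, 11) = 7; 7 ⊕ 11 = 12.
P[5]: D(K, 5) = 12; 12 ⊕ 11 = 7.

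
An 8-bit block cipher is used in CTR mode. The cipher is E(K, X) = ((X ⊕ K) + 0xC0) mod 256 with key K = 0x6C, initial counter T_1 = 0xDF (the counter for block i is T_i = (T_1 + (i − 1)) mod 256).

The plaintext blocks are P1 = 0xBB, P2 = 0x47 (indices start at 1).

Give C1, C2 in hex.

C1 = 0xC8, C2 = 0x0B

CTR encryption: S_i = E(K, T_i) where T_i is the counter for block i; C_i = P_i ⊕ S_i.
C1: T = 0xDF, S = E(K, T) = 0x73; 0xBB ⊕ 0x73 = 0xC8.
C2: T = 0xE0, S = E(K, T) = 0x4C; 0x47 ⊕ 0x4C = 0x0B.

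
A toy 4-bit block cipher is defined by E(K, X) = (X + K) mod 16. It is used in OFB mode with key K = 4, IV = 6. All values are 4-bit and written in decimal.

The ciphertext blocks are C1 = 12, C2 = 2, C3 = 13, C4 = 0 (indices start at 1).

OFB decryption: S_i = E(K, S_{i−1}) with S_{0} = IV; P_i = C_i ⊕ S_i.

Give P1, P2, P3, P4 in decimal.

P1 = 6, P2 = 12, P3 = 15, P4 = 6

P1: S = E(K, 6) = 10; 12 ⊕ 10 = 6.
P2: S = E(K, 10) = 14; 2 ⊕ 14 = 12.
P3: S = E(K, 14) = 2; 13 ⊕ 2 = 15.
P4: S = E(K, 2) = 6; 0 ⊕ 6 = 6.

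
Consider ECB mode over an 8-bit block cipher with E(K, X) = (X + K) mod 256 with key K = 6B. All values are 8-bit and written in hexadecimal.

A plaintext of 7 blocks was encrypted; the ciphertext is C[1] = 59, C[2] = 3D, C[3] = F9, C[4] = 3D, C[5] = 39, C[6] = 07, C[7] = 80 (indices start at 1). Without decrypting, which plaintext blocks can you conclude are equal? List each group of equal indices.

P[2] = P[4]

ECB encrypts each block independently with the same key, so equal ciphertext blocks imply equal plaintext blocks.
C[2] = C[4] = 3D, so P[2] = P[4].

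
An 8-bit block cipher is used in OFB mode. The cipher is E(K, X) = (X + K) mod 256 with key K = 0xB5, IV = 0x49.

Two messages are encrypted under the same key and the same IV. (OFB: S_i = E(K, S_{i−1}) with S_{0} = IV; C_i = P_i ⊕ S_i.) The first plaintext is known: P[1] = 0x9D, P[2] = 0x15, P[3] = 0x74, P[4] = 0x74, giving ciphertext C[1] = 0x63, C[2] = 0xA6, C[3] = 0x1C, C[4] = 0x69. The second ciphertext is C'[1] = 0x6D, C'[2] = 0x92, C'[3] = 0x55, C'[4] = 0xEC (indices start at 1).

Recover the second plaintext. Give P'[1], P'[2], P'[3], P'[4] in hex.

P'[1] = 0x93, P'[2] = 0x21, P'[3] = 0x3D, P'[4] = 0xF1

In OFB with a reused IV, both messages share the same keystream S_i, so C_i ⊕ C'_i = P_i ⊕ P'_i and thus P'_i = P_i ⊕ C_i ⊕ C'_i.
P'[1]: 0x9D ⊕ 0x63 ⊕ 0x6D = 0x93.
P'[2]: 0x15 ⊕ 0xA6 ⊕ 0x92 = 0x21.
P'[3]: 0x74 ⊕ 0x1C ⊕ 0x55 = 0x3D.
P'[4]: 0x74 ⊕ 0x69 ⊕ 0xEC = 0xF1.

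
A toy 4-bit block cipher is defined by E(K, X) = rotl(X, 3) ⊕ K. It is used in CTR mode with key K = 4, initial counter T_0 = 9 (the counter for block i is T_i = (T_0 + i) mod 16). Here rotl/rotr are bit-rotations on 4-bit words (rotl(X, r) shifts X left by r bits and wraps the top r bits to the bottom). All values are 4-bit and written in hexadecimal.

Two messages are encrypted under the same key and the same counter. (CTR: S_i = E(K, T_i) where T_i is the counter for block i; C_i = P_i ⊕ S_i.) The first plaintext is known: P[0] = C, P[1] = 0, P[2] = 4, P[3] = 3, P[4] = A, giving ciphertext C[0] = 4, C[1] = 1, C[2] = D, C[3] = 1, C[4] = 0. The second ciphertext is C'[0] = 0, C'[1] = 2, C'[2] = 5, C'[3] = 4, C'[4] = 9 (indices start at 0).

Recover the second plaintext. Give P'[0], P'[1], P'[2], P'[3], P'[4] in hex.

P'[0] = 8, P'[1] = 3, P'[2] = C, P'[3] = 6, P'[4] = 3

In CTR with a reused counter, both messages share the same keystream S_i, so C_i ⊕ C'_i = P_i ⊕ P'_i and thus P'_i = P_i ⊕ C_i ⊕ C'_i.
P'[0]: C ⊕ 4 ⊕ 0 = 8.
P'[1]: 0 ⊕ 1 ⊕ 2 = 3.
P'[2]: 4 ⊕ D ⊕ 5 = C.
P'[3]: 3 ⊕ 1 ⊕ 4 = 6.
P'[4]: A ⊕ 0 ⊕ 9 = 3.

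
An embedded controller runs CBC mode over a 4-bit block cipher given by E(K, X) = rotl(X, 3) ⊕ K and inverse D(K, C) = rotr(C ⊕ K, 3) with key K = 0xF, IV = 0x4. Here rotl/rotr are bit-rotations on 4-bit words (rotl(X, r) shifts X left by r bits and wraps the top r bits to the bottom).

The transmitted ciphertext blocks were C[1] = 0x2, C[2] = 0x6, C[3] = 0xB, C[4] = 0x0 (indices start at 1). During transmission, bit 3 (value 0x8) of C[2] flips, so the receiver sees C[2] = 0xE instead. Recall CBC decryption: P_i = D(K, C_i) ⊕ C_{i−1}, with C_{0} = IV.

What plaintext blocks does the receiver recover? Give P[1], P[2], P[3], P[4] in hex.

P[1] = 0xF, P[2] = 0x0, P[3] = 0x6, P[4] = 0x4

Only C[2] changed, to 0xE. In CBC, a change in C_i garbles P_i and flips the same bit in P_{i+1}. Decrypting the received ciphertext:
P[1]: D(K, 0x2) = 0xB; 0xB ⊕ 0x4 = 0xF.
P[2]: D(K, 0xE) = 0x2; 0x2 ⊕ 0x2 = 0x0.
P[3]: D(K, 0xB) = 0x8; 0x8 ⊕ 0xE = 0x6.
P[4]: D(K, 0x0) = 0xF; 0xF ⊕ 0xB = 0x4.
Blocks that differ from the original plaintext: P[2], P[3].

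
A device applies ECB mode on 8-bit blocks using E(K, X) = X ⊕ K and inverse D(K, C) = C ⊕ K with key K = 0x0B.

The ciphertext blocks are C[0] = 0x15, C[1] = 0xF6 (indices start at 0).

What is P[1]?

ECB decryption: P_i = D(K, C_i).
P[1]: D(K, 0xF6) = 0xFD.

P[1] = 0xFD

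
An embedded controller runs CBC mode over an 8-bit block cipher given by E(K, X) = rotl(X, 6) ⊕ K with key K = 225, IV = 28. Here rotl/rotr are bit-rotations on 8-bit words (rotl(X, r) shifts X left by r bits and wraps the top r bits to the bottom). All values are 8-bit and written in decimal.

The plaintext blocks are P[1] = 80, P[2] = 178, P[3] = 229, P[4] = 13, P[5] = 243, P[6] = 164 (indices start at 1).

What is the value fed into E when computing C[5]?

104

CBC encryption: C_i = E(K, P_i ⊕ C_{i−1}), with C_{0} = IV.
C[1]: P[1] ⊕ 28 = 76; E(K, 76) = 242.
C[2]: P[2] ⊕ 242 = 64; E(K, 64) = 241.
C[3]: P[3] ⊕ 241 = 20; E(K, 20) = 228.
C[4]: P[4] ⊕ 228 = 233; E(K, 233) = 155.
C[5]: P[5] ⊕ 155 = 104; E(K, 104) = 251.
So the input to E for block [5] is 104.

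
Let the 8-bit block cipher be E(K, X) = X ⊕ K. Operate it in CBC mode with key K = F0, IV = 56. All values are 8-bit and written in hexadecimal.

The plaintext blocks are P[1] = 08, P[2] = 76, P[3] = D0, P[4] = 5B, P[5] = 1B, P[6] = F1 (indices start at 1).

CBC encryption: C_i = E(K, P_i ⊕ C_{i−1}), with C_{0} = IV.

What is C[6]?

C[1]: P[1] ⊕ 56 = 5E; E(K, 5E) = AE.
C[2]: P[2] ⊕ AE = D8; E(K, D8) = 28.
C[3]: P[3] ⊕ 28 = F8; E(K, F8) = 08.
C[4]: P[4] ⊕ 08 = 53; E(K, 53) = A3.
C[5]: P[5] ⊕ A3 = B8; E(K, B8) = 48.
C[6]: P[6] ⊕ 48 = B9; E(K, B9) = 49.

C[6] = 49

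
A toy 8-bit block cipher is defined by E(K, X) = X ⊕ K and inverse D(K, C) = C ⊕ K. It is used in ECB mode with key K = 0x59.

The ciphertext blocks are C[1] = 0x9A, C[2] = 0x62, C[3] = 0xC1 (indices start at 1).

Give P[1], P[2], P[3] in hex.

ECB decryption: P_i = D(K, C_i).
P[1]: D(K, 0x9A) = 0xC3.
P[2]: D(K, 0x62) = 0x3B.
P[3]: D(K, 0xC1) = 0x98.

P[1] = 0xC3, P[2] = 0x3B, P[3] = 0x98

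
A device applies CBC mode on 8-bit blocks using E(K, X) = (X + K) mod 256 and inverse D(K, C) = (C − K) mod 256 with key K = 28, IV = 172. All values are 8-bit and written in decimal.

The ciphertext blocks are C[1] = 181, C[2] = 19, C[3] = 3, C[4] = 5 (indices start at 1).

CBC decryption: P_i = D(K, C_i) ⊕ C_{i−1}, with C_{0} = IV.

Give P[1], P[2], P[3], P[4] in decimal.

P[1] = 53, P[2] = 66, P[3] = 244, P[4] = 234

P[1]: D(K, 181) = 153; 153 ⊕ 172 = 53.
P[2]: D(K, 19) = 247; 247 ⊕ 181 = 66.
P[3]: D(K, 3) = 231; 231 ⊕ 19 = 244.
P[4]: D(K, 5) = 233; 233 ⊕ 3 = 234.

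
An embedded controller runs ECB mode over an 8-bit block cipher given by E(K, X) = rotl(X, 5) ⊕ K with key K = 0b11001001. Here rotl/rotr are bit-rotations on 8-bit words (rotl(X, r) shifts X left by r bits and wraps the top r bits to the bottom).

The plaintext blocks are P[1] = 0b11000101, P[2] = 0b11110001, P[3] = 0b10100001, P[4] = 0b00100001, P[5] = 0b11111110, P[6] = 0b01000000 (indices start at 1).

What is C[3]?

C[3] = 0b11111101

ECB encryption: C_i = E(K, P_i).
C[3]: E(K, 0b10100001) = 0b11111101.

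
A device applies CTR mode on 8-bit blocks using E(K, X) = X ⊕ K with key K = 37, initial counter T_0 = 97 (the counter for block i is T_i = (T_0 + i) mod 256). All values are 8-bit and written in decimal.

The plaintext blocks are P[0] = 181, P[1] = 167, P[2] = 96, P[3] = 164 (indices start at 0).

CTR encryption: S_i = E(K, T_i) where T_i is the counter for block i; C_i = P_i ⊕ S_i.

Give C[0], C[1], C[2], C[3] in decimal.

C[0]: T = 97, S = E(K, T) = 68; 181 ⊕ 68 = 241.
C[1]: T = 98, S = E(K, T) = 71; 167 ⊕ 71 = 224.
C[2]: T = 99, S = E(K, T) = 70; 96 ⊕ 70 = 38.
C[3]: T = 100, S = E(K, T) = 65; 164 ⊕ 65 = 229.

C[0] = 241, C[1] = 224, C[2] = 38, C[3] = 229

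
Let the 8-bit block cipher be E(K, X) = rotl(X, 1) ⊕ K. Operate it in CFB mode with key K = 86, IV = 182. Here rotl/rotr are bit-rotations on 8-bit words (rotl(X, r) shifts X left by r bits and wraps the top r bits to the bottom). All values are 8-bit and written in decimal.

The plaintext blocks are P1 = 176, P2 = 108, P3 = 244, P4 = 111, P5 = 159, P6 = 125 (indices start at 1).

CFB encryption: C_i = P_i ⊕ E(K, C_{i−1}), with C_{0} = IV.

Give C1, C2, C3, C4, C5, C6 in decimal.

C1 = 139, C2 = 45, C3 = 248, C4 = 200, C5 = 88, C6 = 155

C1: E(K, 182) = 59; 176 ⊕ 59 = 139.
C2: E(K, 139) = 65; 108 ⊕ 65 = 45.
C3: E(K, 45) = 12; 244 ⊕ 12 = 248.
C4: E(K, 248) = 167; 111 ⊕ 167 = 200.
C5: E(K, 200) = 199; 159 ⊕ 199 = 88.
C6: E(K, 88) = 230; 125 ⊕ 230 = 155.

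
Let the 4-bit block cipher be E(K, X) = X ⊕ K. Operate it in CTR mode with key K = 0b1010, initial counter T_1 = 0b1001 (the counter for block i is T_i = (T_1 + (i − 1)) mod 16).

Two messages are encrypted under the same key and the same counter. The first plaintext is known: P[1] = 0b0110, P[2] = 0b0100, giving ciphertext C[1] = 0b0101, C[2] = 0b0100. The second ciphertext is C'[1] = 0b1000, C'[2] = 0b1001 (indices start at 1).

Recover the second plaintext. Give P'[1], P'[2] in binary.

P'[1] = 0b1011, P'[2] = 0b1001

In CTR with a reused counter, both messages share the same keystream S_i, so C_i ⊕ C'_i = P_i ⊕ P'_i and thus P'_i = P_i ⊕ C_i ⊕ C'_i.
P'[1]: 0b0110 ⊕ 0b0101 ⊕ 0b1000 = 0b1011.
P'[2]: 0b0100 ⊕ 0b0100 ⊕ 0b1001 = 0b1001.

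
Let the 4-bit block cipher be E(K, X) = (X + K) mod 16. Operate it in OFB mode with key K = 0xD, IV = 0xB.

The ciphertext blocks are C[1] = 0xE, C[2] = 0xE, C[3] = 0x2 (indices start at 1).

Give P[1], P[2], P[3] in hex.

OFB decryption: S_i = E(K, S_{i−1}) with S_{0} = IV; P_i = C_i ⊕ S_i.
P[1]: S = E(K, 0xB) = 0x8; 0xE ⊕ 0x8 = 0x6.
P[2]: S = E(K, 0x8) = 0x5; 0xE ⊕ 0x5 = 0xB.
P[3]: S = E(K, 0x5) = 0x2; 0x2 ⊕ 0x2 = 0x0.

P[1] = 0x6, P[2] = 0xB, P[3] = 0x0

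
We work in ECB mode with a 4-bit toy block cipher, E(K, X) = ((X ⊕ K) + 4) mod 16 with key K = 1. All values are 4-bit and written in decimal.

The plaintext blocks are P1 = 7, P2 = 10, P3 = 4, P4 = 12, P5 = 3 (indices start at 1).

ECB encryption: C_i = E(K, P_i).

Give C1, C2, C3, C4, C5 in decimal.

C1 = 10, C2 = 15, C3 = 9, C4 = 1, C5 = 6

C1: E(K, 7) = 10.
C2: E(K, 10) = 15.
C3: E(K, 4) = 9.
C4: E(K, 12) = 1.
C5: E(K, 3) = 6.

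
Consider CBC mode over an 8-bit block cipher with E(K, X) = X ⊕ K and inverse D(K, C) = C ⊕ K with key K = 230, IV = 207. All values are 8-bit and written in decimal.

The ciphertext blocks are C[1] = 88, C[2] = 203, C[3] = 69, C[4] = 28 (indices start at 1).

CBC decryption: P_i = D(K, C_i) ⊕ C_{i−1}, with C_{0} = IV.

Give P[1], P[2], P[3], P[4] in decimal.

P[1]: D(K, 88) = 190; 190 ⊕ 207 = 113.
P[2]: D(K, 203) = 45; 45 ⊕ 88 = 117.
P[3]: D(K, 69) = 163; 163 ⊕ 203 = 104.
P[4]: D(K, 28) = 250; 250 ⊕ 69 = 191.

P[1] = 113, P[2] = 117, P[3] = 104, P[4] = 191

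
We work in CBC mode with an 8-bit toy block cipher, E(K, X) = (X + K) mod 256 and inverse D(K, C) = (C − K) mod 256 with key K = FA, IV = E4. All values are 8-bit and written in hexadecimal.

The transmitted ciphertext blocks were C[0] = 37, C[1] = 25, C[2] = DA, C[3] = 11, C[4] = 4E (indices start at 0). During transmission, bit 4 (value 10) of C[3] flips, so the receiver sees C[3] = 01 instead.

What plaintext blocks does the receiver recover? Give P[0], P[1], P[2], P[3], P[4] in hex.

CBC decryption: P_i = D(K, C_i) ⊕ C_{i−1}, with C_{−1} = IV.
Only C[3] changed, to 01. In CBC, a change in C_i garbles P_i and flips the same bit in P_{i+1}. Decrypting the received ciphertext:
P[0]: D(K, 37) = 3D; 3D ⊕ E4 = D9.
P[1]: D(K, 25) = 2B; 2B ⊕ 37 = 1C.
P[2]: D(K, DA) = E0; E0 ⊕ 25 = C5.
P[3]: D(K, 01) = 07; 07 ⊕ DA = DD.
P[4]: D(K, 4E) = 54; 54 ⊕ 01 = 55.
Blocks that differ from the original plaintext: P[3], P[4].

P[0] = D9, P[1] = 1C, P[2] = C5, P[3] = DD, P[4] = 55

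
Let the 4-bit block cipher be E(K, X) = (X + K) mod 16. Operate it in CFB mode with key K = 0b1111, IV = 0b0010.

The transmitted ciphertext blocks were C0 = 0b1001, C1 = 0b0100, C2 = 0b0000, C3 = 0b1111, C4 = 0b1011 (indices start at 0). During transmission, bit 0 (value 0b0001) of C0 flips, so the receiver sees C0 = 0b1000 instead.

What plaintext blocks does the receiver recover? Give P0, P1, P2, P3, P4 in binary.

P0 = 0b1001, P1 = 0b0011, P2 = 0b0011, P3 = 0b0000, P4 = 0b0101

CFB decryption: P_i = C_i ⊕ E(K, C_{i−1}), with C_{−1} = IV.
Only C0 changed, to 0b1000. In CFB, a change in C_i flips the same bit in P_i and garbles P_{i+1}. Decrypting the received ciphertext:
P0: E(K, 0b0010) = 0b0001; 0b1000 ⊕ 0b0001 = 0b1001.
P1: E(K, 0b1000) = 0b0111; 0b0100 ⊕ 0b0111 = 0b0011.
P2: E(K, 0b0100) = 0b0011; 0b0000 ⊕ 0b0011 = 0b0011.
P3: E(K, 0b0000) = 0b1111; 0b1111 ⊕ 0b1111 = 0b0000.
P4: E(K, 0b1111) = 0b1110; 0b1011 ⊕ 0b1110 = 0b0101.
Blocks that differ from the original plaintext: P0, P1.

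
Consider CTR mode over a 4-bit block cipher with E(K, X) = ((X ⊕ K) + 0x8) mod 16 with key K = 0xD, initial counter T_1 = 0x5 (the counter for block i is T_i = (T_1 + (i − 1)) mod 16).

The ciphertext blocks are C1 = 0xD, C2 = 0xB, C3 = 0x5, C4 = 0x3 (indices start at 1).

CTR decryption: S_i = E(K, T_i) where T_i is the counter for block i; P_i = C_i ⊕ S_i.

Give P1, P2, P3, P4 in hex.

P1: T = 0x5, S = E(K, T) = 0x0; 0xD ⊕ 0x0 = 0xD.
P2: T = 0x6, S = E(K, T) = 0x3; 0xB ⊕ 0x3 = 0x8.
P3: T = 0x7, S = E(K, T) = 0x2; 0x5 ⊕ 0x2 = 0x7.
P4: T = 0x8, S = E(K, T) = 0xD; 0x3 ⊕ 0xD = 0xE.

P1 = 0xD, P2 = 0x8, P3 = 0x7, P4 = 0xE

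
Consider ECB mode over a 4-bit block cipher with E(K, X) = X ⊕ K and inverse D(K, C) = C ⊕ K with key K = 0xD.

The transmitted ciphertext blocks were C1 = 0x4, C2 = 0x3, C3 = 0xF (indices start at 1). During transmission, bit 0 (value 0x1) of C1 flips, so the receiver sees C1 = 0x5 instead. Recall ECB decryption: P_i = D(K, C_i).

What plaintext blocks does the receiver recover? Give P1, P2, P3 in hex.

Only C1 changed, to 0x5. In ECB, a change in C_i affects only P_i. Decrypting the received ciphertext:
P1: D(K, 0x5) = 0x8.
P2: D(K, 0x3) = 0xE.
P3: D(K, 0xF) = 0x2.
Blocks that differ from the original plaintext: P1.

P1 = 0x8, P2 = 0xE, P3 = 0x2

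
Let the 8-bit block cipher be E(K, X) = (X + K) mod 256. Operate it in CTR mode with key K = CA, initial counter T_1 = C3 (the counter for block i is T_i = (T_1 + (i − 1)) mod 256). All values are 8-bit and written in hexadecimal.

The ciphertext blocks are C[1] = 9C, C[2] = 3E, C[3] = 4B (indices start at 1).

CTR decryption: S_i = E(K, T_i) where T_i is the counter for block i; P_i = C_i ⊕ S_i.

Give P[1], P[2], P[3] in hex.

P[1]: T = C3, S = E(K, T) = 8D; 9C ⊕ 8D = 11.
P[2]: T = C4, S = E(K, T) = 8E; 3E ⊕ 8E = B0.
P[3]: T = C5, S = E(K, T) = 8F; 4B ⊕ 8F = C4.

P[1] = 11, P[2] = B0, P[3] = C4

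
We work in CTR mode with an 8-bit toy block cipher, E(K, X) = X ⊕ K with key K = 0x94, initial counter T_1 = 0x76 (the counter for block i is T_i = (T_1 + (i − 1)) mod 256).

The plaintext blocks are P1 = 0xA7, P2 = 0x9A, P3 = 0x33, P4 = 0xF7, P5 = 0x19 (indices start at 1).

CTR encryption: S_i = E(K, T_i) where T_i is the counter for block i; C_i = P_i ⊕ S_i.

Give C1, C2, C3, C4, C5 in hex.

C1 = 0x45, C2 = 0x79, C3 = 0xDF, C4 = 0x1A, C5 = 0xF7

C1: T = 0x76, S = E(K, T) = 0xE2; 0xA7 ⊕ 0xE2 = 0x45.
C2: T = 0x77, S = E(K, T) = 0xE3; 0x9A ⊕ 0xE3 = 0x79.
C3: T = 0x78, S = E(K, T) = 0xEC; 0x33 ⊕ 0xEC = 0xDF.
C4: T = 0x79, S = E(K, T) = 0xED; 0xF7 ⊕ 0xED = 0x1A.
C5: T = 0x7A, S = E(K, T) = 0xEE; 0x19 ⊕ 0xEE = 0xF7.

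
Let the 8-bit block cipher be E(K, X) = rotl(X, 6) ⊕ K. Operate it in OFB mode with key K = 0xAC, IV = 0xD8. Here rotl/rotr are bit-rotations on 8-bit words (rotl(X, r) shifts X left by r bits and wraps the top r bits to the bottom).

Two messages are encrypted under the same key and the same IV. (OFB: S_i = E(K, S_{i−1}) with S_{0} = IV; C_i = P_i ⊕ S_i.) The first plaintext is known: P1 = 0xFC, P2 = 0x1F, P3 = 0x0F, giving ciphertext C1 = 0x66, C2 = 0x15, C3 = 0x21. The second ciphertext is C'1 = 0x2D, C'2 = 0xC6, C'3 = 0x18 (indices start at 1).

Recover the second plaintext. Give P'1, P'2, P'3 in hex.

P'1 = 0xB7, P'2 = 0xCC, P'3 = 0x36

In OFB with a reused IV, both messages share the same keystream S_i, so C_i ⊕ C'_i = P_i ⊕ P'_i and thus P'_i = P_i ⊕ C_i ⊕ C'_i.
P'1: 0xFC ⊕ 0x66 ⊕ 0x2D = 0xB7.
P'2: 0x1F ⊕ 0x15 ⊕ 0xC6 = 0xCC.
P'3: 0x0F ⊕ 0x21 ⊕ 0x18 = 0x36.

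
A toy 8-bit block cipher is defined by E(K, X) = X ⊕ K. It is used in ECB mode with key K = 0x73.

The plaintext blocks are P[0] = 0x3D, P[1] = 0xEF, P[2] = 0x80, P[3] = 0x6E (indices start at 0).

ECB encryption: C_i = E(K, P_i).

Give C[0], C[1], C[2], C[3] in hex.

C[0]: E(K, 0x3D) = 0x4E.
C[1]: E(K, 0xEF) = 0x9C.
C[2]: E(K, 0x80) = 0xF3.
C[3]: E(K, 0x6E) = 0x1D.

C[0] = 0x4E, C[1] = 0x9C, C[2] = 0xF3, C[3] = 0x1D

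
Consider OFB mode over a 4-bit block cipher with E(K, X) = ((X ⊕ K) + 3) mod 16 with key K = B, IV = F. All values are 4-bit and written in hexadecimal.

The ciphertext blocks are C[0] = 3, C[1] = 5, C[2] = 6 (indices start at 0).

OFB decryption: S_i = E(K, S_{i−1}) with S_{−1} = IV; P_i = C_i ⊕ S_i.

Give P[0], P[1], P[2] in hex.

P[0] = 4, P[1] = A, P[2] = 1

P[0]: S = E(K, F) = 7; 3 ⊕ 7 = 4.
P[1]: S = E(K, 7) = F; 5 ⊕ F = A.
P[2]: S = E(K, F) = 7; 6 ⊕ 7 = 1.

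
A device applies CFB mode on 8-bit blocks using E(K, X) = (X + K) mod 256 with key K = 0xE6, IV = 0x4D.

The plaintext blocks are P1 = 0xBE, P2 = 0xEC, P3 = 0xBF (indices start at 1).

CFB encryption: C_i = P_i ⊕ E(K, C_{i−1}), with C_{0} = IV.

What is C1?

C1: E(K, 0x4D) = 0x33; 0xBE ⊕ 0x33 = 0x8D.

C1 = 0x8D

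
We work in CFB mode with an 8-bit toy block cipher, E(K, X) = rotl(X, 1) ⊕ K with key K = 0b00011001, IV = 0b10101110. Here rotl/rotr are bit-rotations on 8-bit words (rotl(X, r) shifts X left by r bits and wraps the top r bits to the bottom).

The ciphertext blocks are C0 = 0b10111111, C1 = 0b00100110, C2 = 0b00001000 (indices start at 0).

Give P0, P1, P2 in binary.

P0 = 0b11111011, P1 = 0b01000000, P2 = 0b01011101

CFB decryption: P_i = C_i ⊕ E(K, C_{i−1}), with C_{−1} = IV.
P0: E(K, 0b10101110) = 0b01000100; 0b10111111 ⊕ 0b01000100 = 0b11111011.
P1: E(K, 0b10111111) = 0b01100110; 0b00100110 ⊕ 0b01100110 = 0b01000000.
P2: E(K, 0b00100110) = 0b01010101; 0b00001000 ⊕ 0b01010101 = 0b01011101.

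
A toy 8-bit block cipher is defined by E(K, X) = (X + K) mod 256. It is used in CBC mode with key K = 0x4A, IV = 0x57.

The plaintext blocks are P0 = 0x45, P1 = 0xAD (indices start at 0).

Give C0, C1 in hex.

CBC encryption: C_i = E(K, P_i ⊕ C_{i−1}), with C_{−1} = IV.
C0: P0 ⊕ 0x57 = 0x12; E(K, 0x12) = 0x5C.
C1: P1 ⊕ 0x5C = 0xF1; E(K, 0xF1) = 0x3B.

C0 = 0x5C, C1 = 0x3B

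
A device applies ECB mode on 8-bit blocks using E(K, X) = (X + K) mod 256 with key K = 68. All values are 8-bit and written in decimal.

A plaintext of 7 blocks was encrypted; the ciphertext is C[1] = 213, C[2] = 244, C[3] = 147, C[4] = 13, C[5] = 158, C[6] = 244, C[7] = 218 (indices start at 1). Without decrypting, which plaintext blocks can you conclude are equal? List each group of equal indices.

P[2] = P[6]

ECB encrypts each block independently with the same key, so equal ciphertext blocks imply equal plaintext blocks.
C[2] = C[6] = 244, so P[2] = P[6].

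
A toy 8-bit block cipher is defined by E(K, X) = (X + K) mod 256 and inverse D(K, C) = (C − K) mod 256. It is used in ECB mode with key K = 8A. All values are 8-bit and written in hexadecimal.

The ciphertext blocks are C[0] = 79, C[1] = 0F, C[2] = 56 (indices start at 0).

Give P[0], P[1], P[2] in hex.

ECB decryption: P_i = D(K, C_i).
P[0]: D(K, 79) = EF.
P[1]: D(K, 0F) = 85.
P[2]: D(K, 56) = CC.

P[0] = EF, P[1] = 85, P[2] = CC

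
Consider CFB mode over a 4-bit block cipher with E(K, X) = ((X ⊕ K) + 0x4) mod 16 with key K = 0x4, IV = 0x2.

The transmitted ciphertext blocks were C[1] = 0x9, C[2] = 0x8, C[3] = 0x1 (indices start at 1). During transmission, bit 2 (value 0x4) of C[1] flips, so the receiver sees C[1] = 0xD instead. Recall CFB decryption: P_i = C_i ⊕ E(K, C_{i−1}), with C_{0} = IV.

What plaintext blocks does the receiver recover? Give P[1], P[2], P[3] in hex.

P[1] = 0x7, P[2] = 0x5, P[3] = 0x1

Only C[1] changed, to 0xD. In CFB, a change in C_i flips the same bit in P_i and garbles P_{i+1}. Decrypting the received ciphertext:
P[1]: E(K, 0x2) = 0xA; 0xD ⊕ 0xA = 0x7.
P[2]: E(K, 0xD) = 0xD; 0x8 ⊕ 0xD = 0x5.
P[3]: E(K, 0x8) = 0x0; 0x1 ⊕ 0x0 = 0x1.
Blocks that differ from the original plaintext: P[1], P[2].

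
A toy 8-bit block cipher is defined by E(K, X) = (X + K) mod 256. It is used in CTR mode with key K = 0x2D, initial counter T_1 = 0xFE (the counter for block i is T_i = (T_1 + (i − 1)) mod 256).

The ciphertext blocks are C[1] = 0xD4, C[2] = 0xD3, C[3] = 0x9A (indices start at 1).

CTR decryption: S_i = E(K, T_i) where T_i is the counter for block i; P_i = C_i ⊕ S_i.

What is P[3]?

P[3] = 0xB7

P[3]: T = 0x00, S = E(K, T) = 0x2D; 0x9A ⊕ 0x2D = 0xB7.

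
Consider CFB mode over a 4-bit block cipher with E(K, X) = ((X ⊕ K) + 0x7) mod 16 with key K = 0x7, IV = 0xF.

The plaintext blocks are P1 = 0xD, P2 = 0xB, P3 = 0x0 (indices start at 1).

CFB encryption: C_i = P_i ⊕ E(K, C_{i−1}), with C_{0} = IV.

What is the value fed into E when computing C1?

0xF

C1: E(K, 0xF) = 0xF; 0xD ⊕ 0xF = 0x2.
So the input to E for block 1 is 0xF.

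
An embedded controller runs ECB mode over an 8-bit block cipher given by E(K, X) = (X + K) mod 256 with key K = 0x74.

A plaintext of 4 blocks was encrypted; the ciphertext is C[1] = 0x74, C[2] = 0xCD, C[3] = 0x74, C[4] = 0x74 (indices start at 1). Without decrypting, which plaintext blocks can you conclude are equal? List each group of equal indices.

P[1] = P[3] = P[4]

ECB encrypts each block independently with the same key, so equal ciphertext blocks imply equal plaintext blocks.
C[1] = C[3] = C[4] = 0x74, so P[1] = P[3] = P[4].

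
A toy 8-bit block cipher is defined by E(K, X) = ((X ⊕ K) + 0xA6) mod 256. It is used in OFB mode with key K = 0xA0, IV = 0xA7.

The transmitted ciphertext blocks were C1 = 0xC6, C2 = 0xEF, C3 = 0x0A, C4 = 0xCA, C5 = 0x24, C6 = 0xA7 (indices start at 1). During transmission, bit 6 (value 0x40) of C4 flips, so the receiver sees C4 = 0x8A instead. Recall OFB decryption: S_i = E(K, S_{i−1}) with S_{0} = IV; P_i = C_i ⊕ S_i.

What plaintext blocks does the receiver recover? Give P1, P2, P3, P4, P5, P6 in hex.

Only C4 changed, to 0x8A. In OFB, a change in C_i flips the same bit in P_i only; the keystream is unaffected. Decrypting the received ciphertext:
P1: S = E(K, 0xA7) = 0xAD; 0xC6 ⊕ 0xAD = 0x6B.
P2: S = E(K, 0xAD) = 0xB3; 0xEF ⊕ 0xB3 = 0x5C.
P3: S = E(K, 0xB3) = 0xB9; 0x0A ⊕ 0xB9 = 0xB3.
P4: S = E(K, 0xB9) = 0xBF; 0x8A ⊕ 0xBF = 0x35.
P5: S = E(K, 0xBF) = 0xC5; 0x24 ⊕ 0xC5 = 0xE1.
P6: S = E(K, 0xC5) = 0x0B; 0xA7 ⊕ 0x0B = 0xAC.
Blocks that differ from the original plaintext: P4.

P1 = 0x6B, P2 = 0x5C, P3 = 0xB3, P4 = 0x35, P5 = 0xE1, P6 = 0xAC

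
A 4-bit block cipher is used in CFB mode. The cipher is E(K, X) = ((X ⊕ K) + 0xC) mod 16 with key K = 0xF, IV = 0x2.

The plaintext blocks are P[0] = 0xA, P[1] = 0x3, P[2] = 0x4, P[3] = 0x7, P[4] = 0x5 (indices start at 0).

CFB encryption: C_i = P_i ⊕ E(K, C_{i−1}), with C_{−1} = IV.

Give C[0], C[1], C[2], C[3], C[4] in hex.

C[0]: E(K, 0x2) = 0x9; 0xA ⊕ 0x9 = 0x3.
C[1]: E(K, 0x3) = 0x8; 0x3 ⊕ 0x8 = 0xB.
C[2]: E(K, 0xB) = 0x0; 0x4 ⊕ 0x0 = 0x4.
C[3]: E(K, 0x4) = 0x7; 0x7 ⊕ 0x7 = 0x0.
C[4]: E(K, 0x0) = 0xB; 0x5 ⊕ 0xB = 0xE.

C[0] = 0x3, C[1] = 0xB, C[2] = 0x4, C[3] = 0x0, C[4] = 0xE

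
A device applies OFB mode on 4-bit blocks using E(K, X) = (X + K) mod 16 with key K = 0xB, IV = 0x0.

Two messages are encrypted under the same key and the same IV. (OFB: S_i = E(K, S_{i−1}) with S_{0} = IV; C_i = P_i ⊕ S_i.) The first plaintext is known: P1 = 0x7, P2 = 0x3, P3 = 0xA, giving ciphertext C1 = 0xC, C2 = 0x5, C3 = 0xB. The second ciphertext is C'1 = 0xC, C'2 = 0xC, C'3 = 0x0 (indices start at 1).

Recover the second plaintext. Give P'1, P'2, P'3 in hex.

In OFB with a reused IV, both messages share the same keystream S_i, so C_i ⊕ C'_i = P_i ⊕ P'_i and thus P'_i = P_i ⊕ C_i ⊕ C'_i.
P'1: 0x7 ⊕ 0xC ⊕ 0xC = 0x7.
P'2: 0x3 ⊕ 0x5 ⊕ 0xC = 0xA.
P'3: 0xA ⊕ 0xB ⊕ 0x0 = 0x1.

P'1 = 0x7, P'2 = 0xA, P'3 = 0x1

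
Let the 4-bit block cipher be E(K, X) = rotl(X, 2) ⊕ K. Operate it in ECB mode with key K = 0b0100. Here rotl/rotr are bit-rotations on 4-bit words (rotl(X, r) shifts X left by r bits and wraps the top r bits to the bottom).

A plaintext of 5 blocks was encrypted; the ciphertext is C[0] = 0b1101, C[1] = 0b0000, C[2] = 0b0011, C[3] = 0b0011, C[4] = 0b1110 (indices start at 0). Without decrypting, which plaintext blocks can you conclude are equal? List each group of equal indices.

P[2] = P[3]

ECB encrypts each block independently with the same key, so equal ciphertext blocks imply equal plaintext blocks.
C[2] = C[3] = 0b0011, so P[2] = P[3].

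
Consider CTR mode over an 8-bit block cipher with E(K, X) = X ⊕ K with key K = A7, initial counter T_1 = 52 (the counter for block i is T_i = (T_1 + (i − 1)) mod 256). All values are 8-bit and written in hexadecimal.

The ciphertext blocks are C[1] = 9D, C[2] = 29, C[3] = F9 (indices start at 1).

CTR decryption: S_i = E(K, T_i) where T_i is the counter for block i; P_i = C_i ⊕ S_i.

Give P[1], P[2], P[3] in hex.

P[1]: T = 52, S = E(K, T) = F5; 9D ⊕ F5 = 68.
P[2]: T = 53, S = E(K, T) = F4; 29 ⊕ F4 = DD.
P[3]: T = 54, S = E(K, T) = F3; F9 ⊕ F3 = 0A.

P[1] = 68, P[2] = DD, P[3] = 0A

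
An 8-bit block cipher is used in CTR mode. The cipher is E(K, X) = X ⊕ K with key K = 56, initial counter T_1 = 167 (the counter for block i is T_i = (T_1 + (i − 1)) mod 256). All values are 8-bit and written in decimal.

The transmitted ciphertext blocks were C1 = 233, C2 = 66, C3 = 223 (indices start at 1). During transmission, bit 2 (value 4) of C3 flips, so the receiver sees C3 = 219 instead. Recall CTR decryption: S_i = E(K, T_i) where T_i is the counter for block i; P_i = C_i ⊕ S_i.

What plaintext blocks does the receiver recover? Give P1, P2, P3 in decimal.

Only C3 changed, to 219. In CTR, a change in C_i flips the same bit in P_i only; the keystream is unaffected. Decrypting the received ciphertext:
P1: T = 167, S = E(K, T) = 159; 233 ⊕ 159 = 118.
P2: T = 168, S = E(K, T) = 144; 66 ⊕ 144 = 210.
P3: T = 169, S = E(K, T) = 145; 219 ⊕ 145 = 74.
Blocks that differ from the original plaintext: P3.

P1 = 118, P2 = 210, P3 = 74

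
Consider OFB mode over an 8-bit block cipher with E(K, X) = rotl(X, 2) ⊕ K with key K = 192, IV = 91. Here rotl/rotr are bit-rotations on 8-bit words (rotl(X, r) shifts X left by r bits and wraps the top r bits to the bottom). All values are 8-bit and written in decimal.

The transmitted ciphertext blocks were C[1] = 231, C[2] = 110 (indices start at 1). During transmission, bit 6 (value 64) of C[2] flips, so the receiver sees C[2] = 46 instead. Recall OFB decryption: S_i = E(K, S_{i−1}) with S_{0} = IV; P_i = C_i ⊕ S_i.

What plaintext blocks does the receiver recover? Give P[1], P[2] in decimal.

Only C[2] changed, to 46. In OFB, a change in C_i flips the same bit in P_i only; the keystream is unaffected. Decrypting the received ciphertext:
P[1]: S = E(K, 91) = 173; 231 ⊕ 173 = 74.
P[2]: S = E(K, 173) = 118; 46 ⊕ 118 = 88.
Blocks that differ from the original plaintext: P[2].

P[1] = 74, P[2] = 88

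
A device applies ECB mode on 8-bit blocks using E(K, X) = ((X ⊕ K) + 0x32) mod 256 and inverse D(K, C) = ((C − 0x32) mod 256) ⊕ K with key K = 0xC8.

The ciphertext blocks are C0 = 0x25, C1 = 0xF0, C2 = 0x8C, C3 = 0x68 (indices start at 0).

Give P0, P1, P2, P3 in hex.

P0 = 0x3B, P1 = 0x76, P2 = 0x92, P3 = 0xFE

ECB decryption: P_i = D(K, C_i).
P0: D(K, 0x25) = 0x3B.
P1: D(K, 0xF0) = 0x76.
P2: D(K, 0x8C) = 0x92.
P3: D(K, 0x68) = 0xFE.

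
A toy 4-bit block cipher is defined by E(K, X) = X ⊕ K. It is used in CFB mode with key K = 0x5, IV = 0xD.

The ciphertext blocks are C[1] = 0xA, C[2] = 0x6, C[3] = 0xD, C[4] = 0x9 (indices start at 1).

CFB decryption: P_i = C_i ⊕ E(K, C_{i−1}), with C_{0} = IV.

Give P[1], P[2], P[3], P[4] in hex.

P[1] = 0x2, P[2] = 0x9, P[3] = 0xE, P[4] = 0x1

P[1]: E(K, 0xD) = 0x8; 0xA ⊕ 0x8 = 0x2.
P[2]: E(K, 0xA) = 0xF; 0x6 ⊕ 0xF = 0x9.
P[3]: E(K, 0x6) = 0x3; 0xD ⊕ 0x3 = 0xE.
P[4]: E(K, 0xD) = 0x8; 0x9 ⊕ 0x8 = 0x1.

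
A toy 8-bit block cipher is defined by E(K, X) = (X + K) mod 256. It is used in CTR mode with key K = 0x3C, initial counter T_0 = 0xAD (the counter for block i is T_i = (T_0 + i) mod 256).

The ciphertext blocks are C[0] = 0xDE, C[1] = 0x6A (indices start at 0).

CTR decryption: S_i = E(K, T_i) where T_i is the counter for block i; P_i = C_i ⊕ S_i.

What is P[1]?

P[1]: T = 0xAE, S = E(K, T) = 0xEA; 0x6A ⊕ 0xEA = 0x80.

P[1] = 0x80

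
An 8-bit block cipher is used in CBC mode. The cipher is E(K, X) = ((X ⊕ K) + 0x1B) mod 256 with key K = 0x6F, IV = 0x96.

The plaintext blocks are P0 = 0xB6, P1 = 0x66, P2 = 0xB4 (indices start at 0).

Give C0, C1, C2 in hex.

C0 = 0x6A, C1 = 0x7E, C2 = 0xC0

CBC encryption: C_i = E(K, P_i ⊕ C_{i−1}), with C_{−1} = IV.
C0: P0 ⊕ 0x96 = 0x20; E(K, 0x20) = 0x6A.
C1: P1 ⊕ 0x6A = 0x0C; E(K, 0x0C) = 0x7E.
C2: P2 ⊕ 0x7E = 0xCA; E(K, 0xCA) = 0xC0.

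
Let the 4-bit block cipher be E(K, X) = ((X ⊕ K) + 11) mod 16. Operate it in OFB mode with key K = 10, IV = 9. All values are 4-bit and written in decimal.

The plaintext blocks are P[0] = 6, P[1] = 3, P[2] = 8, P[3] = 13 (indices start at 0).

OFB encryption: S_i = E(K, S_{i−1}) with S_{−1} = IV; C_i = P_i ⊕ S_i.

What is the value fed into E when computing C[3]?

0

C[0]: S = E(K, 9) = 14; 6 ⊕ 14 = 8.
C[1]: S = E(K, 14) = 15; 3 ⊕ 15 = 12.
C[2]: S = E(K, 15) = 0; 8 ⊕ 0 = 8.
C[3]: S = E(K, 0) = 5; 13 ⊕ 5 = 8.
So the input to E for block [3] is 0.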